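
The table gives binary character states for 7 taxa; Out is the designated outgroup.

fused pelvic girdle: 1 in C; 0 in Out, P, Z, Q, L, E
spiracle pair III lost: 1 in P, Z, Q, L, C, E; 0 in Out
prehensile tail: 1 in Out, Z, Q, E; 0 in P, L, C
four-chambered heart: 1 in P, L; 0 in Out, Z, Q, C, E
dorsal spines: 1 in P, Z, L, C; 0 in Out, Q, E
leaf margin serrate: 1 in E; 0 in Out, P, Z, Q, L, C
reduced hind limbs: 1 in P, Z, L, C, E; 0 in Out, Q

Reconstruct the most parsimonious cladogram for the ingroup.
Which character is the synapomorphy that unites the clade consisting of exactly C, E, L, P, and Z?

reduced hind limbs

Character polarity is set by the outgroup: the derived state is whichever differs from the outgroup's state, so for prehensile tail the derived state is '0', and for the remaining characters it is '1'.
fused pelvic girdle: derived state '1' in C only — an autapomorphy, so it tells us nothing about relationships among taxa.
spiracle pair III lost (derived state '1') is shared by all ingroup taxa — unites the whole ingroup.
prehensile tail: derived state '0' in C, L, and P only — synapomorphy for {C, L, P}.
four-chambered heart (derived state '1') is shared by L and P — a synapomorphy uniting that clade.
dorsal spines: derived state '1' in C, L, P, and Z only — synapomorphy for {C, L, P, Z}.
leaf margin serrate (derived state '1') is unique to E (autapomorphy; uninformative for grouping).
reduced hind limbs: derived state '1' in C, E, L, P, and Z only — synapomorphy for {C, E, L, P, Z}.
Most parsimonious ingroup topology: (((((P,L),C),Z),E),Q).
The clade {C, E, L, P, Z} is supported by reduced hind limbs: its derived state '1' occurs in exactly those taxa and in no other taxon (including the outgroup).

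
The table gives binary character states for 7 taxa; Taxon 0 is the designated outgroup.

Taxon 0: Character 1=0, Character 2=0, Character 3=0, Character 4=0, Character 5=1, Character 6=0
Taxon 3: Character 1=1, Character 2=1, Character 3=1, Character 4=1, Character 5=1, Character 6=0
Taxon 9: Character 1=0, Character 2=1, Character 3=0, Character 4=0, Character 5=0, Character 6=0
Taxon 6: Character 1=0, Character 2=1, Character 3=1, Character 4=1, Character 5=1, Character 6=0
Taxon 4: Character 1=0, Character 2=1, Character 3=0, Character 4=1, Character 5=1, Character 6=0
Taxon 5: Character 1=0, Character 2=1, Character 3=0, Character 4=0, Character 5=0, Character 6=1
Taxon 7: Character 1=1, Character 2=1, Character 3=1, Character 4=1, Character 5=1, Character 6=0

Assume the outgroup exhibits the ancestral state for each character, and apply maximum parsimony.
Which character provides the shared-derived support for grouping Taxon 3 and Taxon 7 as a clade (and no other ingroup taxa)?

Character 1

Character polarity is set by the outgroup: the derived state is whichever differs from the outgroup's state, so for Character 5 the derived state is '0', and for the remaining characters it is '1'.
Only Taxon 3 and Taxon 7 show the derived state '1' for Character 1, supporting them as a clade.
All ingroup taxa share the derived state '1' for Character 2; it defines the ingroup but does not resolve relationships within it.
Character 3 (derived state '1') is shared by Taxon 3, Taxon 6, and Taxon 7 — a synapomorphy uniting that clade.
Only Taxon 3, Taxon 4, Taxon 6, and Taxon 7 show the derived state '1' for Character 4, supporting them as a clade.
Character 5 (derived state '0') is shared by Taxon 5 and Taxon 9 — a synapomorphy uniting that clade.
Character 6: derived state '1' in Taxon 5 only — an autapomorphy, so it tells us nothing about relationships among taxa.
Most parsimonious ingroup topology: ((((Taxon 3,Taxon 7),Taxon 6),Taxon 4),(Taxon 9,Taxon 5)).
The clade {Taxon 3, Taxon 7} is supported by Character 1: its derived state '1' occurs in exactly those taxa and in no other taxon (including the outgroup).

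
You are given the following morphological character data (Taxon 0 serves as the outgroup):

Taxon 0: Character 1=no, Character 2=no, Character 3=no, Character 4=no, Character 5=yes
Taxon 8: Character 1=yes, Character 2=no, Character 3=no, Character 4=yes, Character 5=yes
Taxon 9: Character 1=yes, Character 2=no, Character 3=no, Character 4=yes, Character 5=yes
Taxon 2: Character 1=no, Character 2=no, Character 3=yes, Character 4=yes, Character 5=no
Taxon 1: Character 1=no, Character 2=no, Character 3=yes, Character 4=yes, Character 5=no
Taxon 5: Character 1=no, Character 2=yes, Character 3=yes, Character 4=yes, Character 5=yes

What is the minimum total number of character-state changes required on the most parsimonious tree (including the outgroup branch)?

5

Character polarity is set by the outgroup: the derived state is whichever differs from the outgroup's state, so for Character 5 the derived state is 'no', and for the remaining characters it is 'yes'.
Character 1: derived state 'yes' in Taxon 8 and Taxon 9 only — synapomorphy for {Taxon 8, Taxon 9}.
Character 2 (derived state 'yes') is unique to Taxon 5 (autapomorphy; uninformative for grouping).
Character 3 (derived state 'yes') is shared by Taxon 1, Taxon 2, and Taxon 5 — a synapomorphy uniting that clade.
All ingroup taxa share the derived state 'yes' for Character 4; it defines the ingroup but does not resolve relationships within it.
Character 5: derived state 'no' in Taxon 1 and Taxon 2 only — synapomorphy for {Taxon 1, Taxon 2}.
Most parsimonious ingroup topology: ((Taxon 8,Taxon 9),((Taxon 2,Taxon 1),Taxon 5)).
Changes per character on this tree: Character 1: 1; Character 2: 1; Character 3: 1; Character 4: 1; Character 5: 1.
Total = 5.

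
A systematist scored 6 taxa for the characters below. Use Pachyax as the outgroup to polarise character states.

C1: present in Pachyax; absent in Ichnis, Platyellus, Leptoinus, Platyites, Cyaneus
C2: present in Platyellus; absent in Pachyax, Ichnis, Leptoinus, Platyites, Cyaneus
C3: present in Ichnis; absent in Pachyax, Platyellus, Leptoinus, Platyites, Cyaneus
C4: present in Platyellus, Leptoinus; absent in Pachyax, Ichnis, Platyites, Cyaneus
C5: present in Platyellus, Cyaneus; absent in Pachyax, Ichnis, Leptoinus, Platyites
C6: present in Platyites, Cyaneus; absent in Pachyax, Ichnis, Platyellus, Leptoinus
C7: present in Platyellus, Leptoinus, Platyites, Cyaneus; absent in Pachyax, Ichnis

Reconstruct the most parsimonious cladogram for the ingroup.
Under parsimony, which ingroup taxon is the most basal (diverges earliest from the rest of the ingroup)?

Character polarity is set by the outgroup: the derived state is whichever differs from the outgroup's state, so for C1 the derived state is 'absent', and for the remaining characters it is 'present'.
C1 (derived state 'absent') is shared by all ingroup taxa — unites the whole ingroup.
C2 (derived state 'present') is unique to Platyellus (autapomorphy; uninformative for grouping).
C3: derived state 'present' in Ichnis only — an autapomorphy, so it tells us nothing about relationships among taxa.
C4 (derived state 'present') is shared by Leptoinus and Platyellus — a synapomorphy uniting that clade.
C5 groups Cyaneus and Platyellus, which is incompatible with the clades supported by the remaining characters; treating it as convergent (homoplasy) costs fewer steps than any alternative tree.
C6 (derived state 'present') is shared by Cyaneus and Platyites — a synapomorphy uniting that clade.
Only Cyaneus, Leptoinus, Platyellus, and Platyites show the derived state 'present' for C7, supporting them as a clade.
Most parsimonious ingroup topology: (Ichnis,((Platyellus,Leptoinus),(Platyites,Cyaneus))).
Ichnis is sister to the clade containing all other ingroup taxa, so it is the earliest-diverging (most basal) ingroup lineage.

Ichnis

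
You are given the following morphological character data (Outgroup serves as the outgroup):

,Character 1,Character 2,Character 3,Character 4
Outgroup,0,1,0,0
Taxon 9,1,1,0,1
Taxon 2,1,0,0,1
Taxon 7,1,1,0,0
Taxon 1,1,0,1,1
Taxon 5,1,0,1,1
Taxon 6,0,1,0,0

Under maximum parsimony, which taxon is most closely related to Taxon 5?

Taxon 1

Character polarity is set by the outgroup: the derived state is whichever differs from the outgroup's state, so for Character 2 the derived state is '0', and for the remaining characters it is '1'.
Character 1: derived state '1' in Taxon 1, Taxon 2, Taxon 5, Taxon 7, and Taxon 9 only — synapomorphy for {Taxon 1, Taxon 2, Taxon 5, Taxon 7, Taxon 9}.
Character 2: derived state '0' in Taxon 1, Taxon 2, and Taxon 5 only — synapomorphy for {Taxon 1, Taxon 2, Taxon 5}.
Character 3 (derived state '1') is shared by Taxon 1 and Taxon 5 — a synapomorphy uniting that clade.
Only Taxon 1, Taxon 2, Taxon 5, and Taxon 9 show the derived state '1' for Character 4, supporting them as a clade.
Most parsimonious ingroup topology: (((Taxon 9,(Taxon 2,(Taxon 1,Taxon 5))),Taxon 7),Taxon 6).
Taxon 5 and Taxon 1 form a cherry on this tree, so they are sister taxa.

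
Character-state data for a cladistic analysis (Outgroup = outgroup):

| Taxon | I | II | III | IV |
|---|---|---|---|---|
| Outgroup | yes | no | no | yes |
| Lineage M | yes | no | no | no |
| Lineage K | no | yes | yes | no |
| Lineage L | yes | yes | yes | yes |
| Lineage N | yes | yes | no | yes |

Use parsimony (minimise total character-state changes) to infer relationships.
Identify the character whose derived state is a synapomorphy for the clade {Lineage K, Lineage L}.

III

Character polarity is set by the outgroup: the derived state is whichever differs from the outgroup's state, so for I, IV the derived state is 'no', and for the remaining characters it is 'yes'.
I (derived state 'no') is unique to Lineage K (autapomorphy; uninformative for grouping).
Only Lineage K, Lineage L, and Lineage N show the derived state 'yes' for II, supporting them as a clade.
III: derived state 'yes' in Lineage K and Lineage L only — synapomorphy for {Lineage K, Lineage L}.
IV (state 'no') occurs in Lineage K and Lineage M but conflicts with the nesting implied by the other characters — most parsimoniously interpreted as homoplasy.
Most parsimonious ingroup topology: ((Lineage N,(Lineage K,Lineage L)),Lineage M).
The clade {Lineage K, Lineage L} is supported by III: its derived state 'yes' occurs in exactly those taxa and in no other taxon (including the outgroup).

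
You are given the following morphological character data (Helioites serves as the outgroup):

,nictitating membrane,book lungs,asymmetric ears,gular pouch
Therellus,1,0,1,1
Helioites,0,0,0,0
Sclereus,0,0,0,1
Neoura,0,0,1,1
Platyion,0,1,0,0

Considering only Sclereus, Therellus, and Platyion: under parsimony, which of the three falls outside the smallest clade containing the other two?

The outgroup has state '0' for every character, so '1' is the derived state throughout.
nictitating membrane: derived state '1' in Therellus only — an autapomorphy, so it tells us nothing about relationships among taxa.
book lungs: derived state '1' in Platyion only — an autapomorphy, so it tells us nothing about relationships among taxa.
Only Neoura and Therellus show the derived state '1' for asymmetric ears, supporting them as a clade.
gular pouch: derived state '1' in Neoura, Sclereus, and Therellus only — synapomorphy for {Neoura, Sclereus, Therellus}.
Most parsimonious ingroup topology: (((Therellus,Neoura),Sclereus),Platyion).
Sclereus and Therellus share a more recent common ancestor with each other than either does with Platyion, so Platyion is the least closely related of the three.

Platyion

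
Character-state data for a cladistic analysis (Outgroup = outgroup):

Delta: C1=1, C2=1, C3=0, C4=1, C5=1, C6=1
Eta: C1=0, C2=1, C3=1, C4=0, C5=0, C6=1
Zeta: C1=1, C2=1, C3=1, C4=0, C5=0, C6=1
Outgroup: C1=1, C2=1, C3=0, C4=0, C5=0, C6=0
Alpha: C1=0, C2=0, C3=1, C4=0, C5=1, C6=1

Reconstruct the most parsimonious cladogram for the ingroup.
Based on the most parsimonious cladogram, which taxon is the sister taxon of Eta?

Alpha

Character polarity is set by the outgroup: the derived state is whichever differs from the outgroup's state, so for C1, C2 the derived state is '0', and for the remaining characters it is '1'.
C1: derived state '0' in Alpha and Eta only — synapomorphy for {Alpha, Eta}.
C2 (derived state '0') is unique to Alpha (autapomorphy; uninformative for grouping).
Only Alpha, Eta, and Zeta show the derived state '1' for C3, supporting them as a clade.
C4: derived state '1' in Delta only — an autapomorphy, so it tells us nothing about relationships among taxa.
C5 (state '1') occurs in Alpha and Delta but conflicts with the nesting implied by the other characters — most parsimoniously interpreted as homoplasy.
C6 (derived state '1') is shared by all ingroup taxa — unites the whole ingroup.
Most parsimonious ingroup topology: (((Alpha,Eta),Zeta),Delta).
Eta and Alpha form a cherry on this tree, so they are sister taxa.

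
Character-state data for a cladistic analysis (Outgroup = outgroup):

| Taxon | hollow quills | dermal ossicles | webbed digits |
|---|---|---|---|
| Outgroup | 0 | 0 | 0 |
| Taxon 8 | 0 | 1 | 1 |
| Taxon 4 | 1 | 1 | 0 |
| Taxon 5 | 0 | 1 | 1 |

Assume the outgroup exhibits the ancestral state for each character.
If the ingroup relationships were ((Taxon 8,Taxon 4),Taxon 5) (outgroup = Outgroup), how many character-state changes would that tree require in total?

4

Map each character onto ((Taxon 8,Taxon 4),Taxon 5) (rooted by Outgroup) and count the minimum state changes it requires (Fitch parsimony):
hollow quills: 1; dermal ossicles: 1; webbed digits: 2.
Total tree length = 4.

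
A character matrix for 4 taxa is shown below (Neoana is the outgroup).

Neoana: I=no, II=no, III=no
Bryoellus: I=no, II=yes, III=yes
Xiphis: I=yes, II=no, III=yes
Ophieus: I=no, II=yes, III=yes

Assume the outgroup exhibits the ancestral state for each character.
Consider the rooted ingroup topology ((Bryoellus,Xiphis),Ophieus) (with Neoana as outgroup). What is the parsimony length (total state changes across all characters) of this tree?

Map each character onto ((Bryoellus,Xiphis),Ophieus) (rooted by Neoana) and count the minimum state changes it requires (Fitch parsimony):
I: 1; II: 2; III: 1.
Total tree length = 4.

4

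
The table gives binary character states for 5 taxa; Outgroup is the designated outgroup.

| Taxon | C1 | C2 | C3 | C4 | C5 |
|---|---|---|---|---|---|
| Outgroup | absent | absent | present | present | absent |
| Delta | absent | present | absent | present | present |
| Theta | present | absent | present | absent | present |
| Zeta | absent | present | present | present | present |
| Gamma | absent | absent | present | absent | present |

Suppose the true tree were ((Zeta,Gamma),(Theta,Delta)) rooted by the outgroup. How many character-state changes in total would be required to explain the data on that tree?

7

Map each character onto ((Zeta,Gamma),(Theta,Delta)) (rooted by Outgroup) and count the minimum state changes it requires (Fitch parsimony):
C1: 1; C2: 2; C3: 1; C4: 2; C5: 1.
Total tree length = 7.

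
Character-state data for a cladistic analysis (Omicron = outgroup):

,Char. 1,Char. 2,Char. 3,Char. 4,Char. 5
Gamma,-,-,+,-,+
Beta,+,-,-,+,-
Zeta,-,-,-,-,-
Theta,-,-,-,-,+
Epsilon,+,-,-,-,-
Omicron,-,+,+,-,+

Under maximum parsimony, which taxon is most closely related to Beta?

Character polarity is set by the outgroup: the derived state is whichever differs from the outgroup's state, so for Char. 2, Char. 3, Char. 5 the derived state is '-', and for the remaining characters it is '+'.
Char. 1 (derived state '+') is shared by Beta and Epsilon — a synapomorphy uniting that clade.
Char. 2 (derived state '-') is shared by all ingroup taxa — unites the whole ingroup.
Only Beta, Epsilon, Theta, and Zeta show the derived state '-' for Char. 3, supporting them as a clade.
Char. 4: derived state '+' in Beta only — an autapomorphy, so it tells us nothing about relationships among taxa.
Char. 5: derived state '-' in Beta, Epsilon, and Zeta only — synapomorphy for {Beta, Epsilon, Zeta}.
Most parsimonious ingroup topology: (Gamma,(((Epsilon,Beta),Zeta),Theta)).
Beta and Epsilon form a cherry on this tree, so they are sister taxa.

Epsilon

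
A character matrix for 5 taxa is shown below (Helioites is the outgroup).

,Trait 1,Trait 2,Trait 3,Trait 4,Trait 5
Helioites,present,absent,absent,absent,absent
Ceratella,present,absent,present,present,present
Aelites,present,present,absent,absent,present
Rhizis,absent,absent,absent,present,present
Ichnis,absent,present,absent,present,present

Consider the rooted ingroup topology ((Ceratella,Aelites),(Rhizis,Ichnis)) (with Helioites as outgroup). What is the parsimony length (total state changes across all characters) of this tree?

7

Map each character onto ((Ceratella,Aelites),(Rhizis,Ichnis)) (rooted by Helioites) and count the minimum state changes it requires (Fitch parsimony):
Trait 1: 1; Trait 2: 2; Trait 3: 1; Trait 4: 2; Trait 5: 1.
Total tree length = 7.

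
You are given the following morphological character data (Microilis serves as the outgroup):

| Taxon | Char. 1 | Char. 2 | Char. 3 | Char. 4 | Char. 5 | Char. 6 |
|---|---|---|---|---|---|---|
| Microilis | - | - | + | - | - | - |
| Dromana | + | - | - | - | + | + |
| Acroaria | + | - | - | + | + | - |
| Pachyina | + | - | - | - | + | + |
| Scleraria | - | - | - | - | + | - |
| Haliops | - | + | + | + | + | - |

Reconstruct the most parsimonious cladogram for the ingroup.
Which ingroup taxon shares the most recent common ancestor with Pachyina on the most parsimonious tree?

Character polarity is set by the outgroup: the derived state is whichever differs from the outgroup's state, so for Char. 3 the derived state is '-', and for the remaining characters it is '+'.
Char. 1 (derived state '+') is shared by Acroaria, Dromana, and Pachyina — a synapomorphy uniting that clade.
Char. 2: derived state '+' in Haliops only — an autapomorphy, so it tells us nothing about relationships among taxa.
Char. 3 (derived state '-') is shared by Acroaria, Dromana, Pachyina, and Scleraria — a synapomorphy uniting that clade.
Char. 4 groups Acroaria and Haliops, which is incompatible with the clades supported by the remaining characters; treating it as convergent (homoplasy) costs fewer steps than any alternative tree.
Char. 5 (derived state '+') is shared by all ingroup taxa — unites the whole ingroup.
Char. 6 (derived state '+') is shared by Dromana and Pachyina — a synapomorphy uniting that clade.
Most parsimonious ingroup topology: ((((Dromana,Pachyina),Acroaria),Scleraria),Haliops).
Pachyina and Dromana form a cherry on this tree, so they are sister taxa.

Dromana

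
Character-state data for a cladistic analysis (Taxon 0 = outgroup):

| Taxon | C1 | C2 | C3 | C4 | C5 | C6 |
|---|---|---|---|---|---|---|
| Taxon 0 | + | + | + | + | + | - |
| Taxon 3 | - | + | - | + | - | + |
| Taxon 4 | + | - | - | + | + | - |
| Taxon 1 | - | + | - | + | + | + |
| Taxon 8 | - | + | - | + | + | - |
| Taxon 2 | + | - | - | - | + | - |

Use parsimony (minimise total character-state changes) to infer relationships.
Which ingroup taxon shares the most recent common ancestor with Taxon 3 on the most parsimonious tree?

Character polarity is set by the outgroup: the derived state is whichever differs from the outgroup's state, so for C1, C2, C3, C4, C5 the derived state is '-', and for the remaining characters it is '+'.
Only Taxon 1, Taxon 3, and Taxon 8 show the derived state '-' for C1, supporting them as a clade.
C2: derived state '-' in Taxon 2 and Taxon 4 only — synapomorphy for {Taxon 2, Taxon 4}.
All ingroup taxa share the derived state '-' for C3; it defines the ingroup but does not resolve relationships within it.
C4: derived state '-' in Taxon 2 only — an autapomorphy, so it tells us nothing about relationships among taxa.
C5: derived state '-' in Taxon 3 only — an autapomorphy, so it tells us nothing about relationships among taxa.
Only Taxon 1 and Taxon 3 show the derived state '+' for C6, supporting them as a clade.
Most parsimonious ingroup topology: (((Taxon 3,Taxon 1),Taxon 8),(Taxon 4,Taxon 2)).
Taxon 3 and Taxon 1 form a cherry on this tree, so they are sister taxa.

Taxon 1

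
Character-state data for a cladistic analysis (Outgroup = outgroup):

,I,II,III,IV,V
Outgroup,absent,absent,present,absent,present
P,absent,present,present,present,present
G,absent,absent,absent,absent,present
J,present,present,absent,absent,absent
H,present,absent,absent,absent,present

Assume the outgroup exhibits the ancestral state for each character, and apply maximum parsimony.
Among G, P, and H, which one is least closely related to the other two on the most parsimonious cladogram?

P

Character polarity is set by the outgroup: the derived state is whichever differs from the outgroup's state, so for III, V the derived state is 'absent', and for the remaining characters it is 'present'.
I: derived state 'present' in H and J only — synapomorphy for {H, J}.
II (state 'present') occurs in J and P but conflicts with the nesting implied by the other characters — most parsimoniously interpreted as homoplasy.
III: derived state 'absent' in G, H, and J only — synapomorphy for {G, H, J}.
IV (derived state 'present') is unique to P (autapomorphy; uninformative for grouping).
V (derived state 'absent') is unique to J (autapomorphy; uninformative for grouping).
Most parsimonious ingroup topology: (P,(G,(J,H))).
H and G share a more recent common ancestor with each other than either does with P, so P is the least closely related of the three.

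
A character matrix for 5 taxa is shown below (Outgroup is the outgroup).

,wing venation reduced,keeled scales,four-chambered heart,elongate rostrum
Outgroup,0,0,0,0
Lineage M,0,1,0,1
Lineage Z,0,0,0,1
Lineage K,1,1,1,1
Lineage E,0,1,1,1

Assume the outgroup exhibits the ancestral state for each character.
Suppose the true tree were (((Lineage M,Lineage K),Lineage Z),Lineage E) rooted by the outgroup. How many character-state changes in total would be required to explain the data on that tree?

6

Map each character onto (((Lineage M,Lineage K),Lineage Z),Lineage E) (rooted by Outgroup) and count the minimum state changes it requires (Fitch parsimony):
wing venation reduced: 1; keeled scales: 2; four-chambered heart: 2; elongate rostrum: 1.
Total tree length = 6.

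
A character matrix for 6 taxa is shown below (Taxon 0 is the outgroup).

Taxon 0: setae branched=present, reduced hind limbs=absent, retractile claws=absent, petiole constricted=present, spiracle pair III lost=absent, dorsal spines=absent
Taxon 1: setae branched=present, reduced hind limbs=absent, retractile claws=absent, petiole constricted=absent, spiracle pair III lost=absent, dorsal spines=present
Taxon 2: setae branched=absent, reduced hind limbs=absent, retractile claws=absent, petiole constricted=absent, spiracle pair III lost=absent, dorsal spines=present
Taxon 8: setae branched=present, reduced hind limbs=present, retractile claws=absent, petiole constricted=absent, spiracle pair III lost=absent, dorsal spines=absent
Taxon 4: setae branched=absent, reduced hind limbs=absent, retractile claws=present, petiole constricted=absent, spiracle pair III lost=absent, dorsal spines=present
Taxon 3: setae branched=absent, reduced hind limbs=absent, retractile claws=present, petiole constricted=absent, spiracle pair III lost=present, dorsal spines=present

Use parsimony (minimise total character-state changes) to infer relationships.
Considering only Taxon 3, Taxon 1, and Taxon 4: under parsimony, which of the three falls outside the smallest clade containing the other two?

Taxon 1

Character polarity is set by the outgroup: the derived state is whichever differs from the outgroup's state, so for setae branched, petiole constricted the derived state is 'absent', and for the remaining characters it is 'present'.
setae branched: derived state 'absent' in Taxon 2, Taxon 3, and Taxon 4 only — synapomorphy for {Taxon 2, Taxon 3, Taxon 4}.
reduced hind limbs: derived state 'present' in Taxon 8 only — an autapomorphy, so it tells us nothing about relationships among taxa.
Only Taxon 3 and Taxon 4 show the derived state 'present' for retractile claws, supporting them as a clade.
All ingroup taxa share the derived state 'absent' for petiole constricted; it defines the ingroup but does not resolve relationships within it.
spiracle pair III lost: derived state 'present' in Taxon 3 only — an autapomorphy, so it tells us nothing about relationships among taxa.
dorsal spines (derived state 'present') is shared by Taxon 1, Taxon 2, Taxon 3, and Taxon 4 — a synapomorphy uniting that clade.
Most parsimonious ingroup topology: ((Taxon 1,(Taxon 2,(Taxon 4,Taxon 3))),Taxon 8).
Taxon 4 and Taxon 3 share a more recent common ancestor with each other than either does with Taxon 1, so Taxon 1 is the least closely related of the three.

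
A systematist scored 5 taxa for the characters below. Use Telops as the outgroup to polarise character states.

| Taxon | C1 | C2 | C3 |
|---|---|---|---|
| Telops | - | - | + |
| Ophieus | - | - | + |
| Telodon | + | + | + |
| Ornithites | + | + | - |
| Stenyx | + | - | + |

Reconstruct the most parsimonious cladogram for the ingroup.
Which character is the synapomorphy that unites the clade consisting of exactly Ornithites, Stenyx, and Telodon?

Character polarity is set by the outgroup: the derived state is whichever differs from the outgroup's state, so for C3 the derived state is '-', and for the remaining characters it is '+'.
C1: derived state '+' in Ornithites, Stenyx, and Telodon only — synapomorphy for {Ornithites, Stenyx, Telodon}.
C2 (derived state '+') is shared by Ornithites and Telodon — a synapomorphy uniting that clade.
C3: derived state '-' in Ornithites only — an autapomorphy, so it tells us nothing about relationships among taxa.
Most parsimonious ingroup topology: (Ophieus,((Telodon,Ornithites),Stenyx)).
The clade {Ornithites, Stenyx, Telodon} is supported by C1: its derived state '+' occurs in exactly those taxa and in no other taxon (including the outgroup).

C1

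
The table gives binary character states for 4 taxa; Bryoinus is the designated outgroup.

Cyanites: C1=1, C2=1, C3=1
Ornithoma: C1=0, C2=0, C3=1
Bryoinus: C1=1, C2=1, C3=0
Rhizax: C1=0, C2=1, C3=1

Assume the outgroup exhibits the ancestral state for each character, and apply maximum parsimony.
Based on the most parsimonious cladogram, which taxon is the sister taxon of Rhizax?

Ornithoma

Character polarity is set by the outgroup: the derived state is whichever differs from the outgroup's state, so for C1, C2 the derived state is '0', and for the remaining characters it is '1'.
C1: derived state '0' in Ornithoma and Rhizax only — synapomorphy for {Ornithoma, Rhizax}.
C2: derived state '0' in Ornithoma only — an autapomorphy, so it tells us nothing about relationships among taxa.
C3 (derived state '1') is shared by all ingroup taxa — unites the whole ingroup.
Most parsimonious ingroup topology: ((Rhizax,Ornithoma),Cyanites).
Rhizax and Ornithoma form a cherry on this tree, so they are sister taxa.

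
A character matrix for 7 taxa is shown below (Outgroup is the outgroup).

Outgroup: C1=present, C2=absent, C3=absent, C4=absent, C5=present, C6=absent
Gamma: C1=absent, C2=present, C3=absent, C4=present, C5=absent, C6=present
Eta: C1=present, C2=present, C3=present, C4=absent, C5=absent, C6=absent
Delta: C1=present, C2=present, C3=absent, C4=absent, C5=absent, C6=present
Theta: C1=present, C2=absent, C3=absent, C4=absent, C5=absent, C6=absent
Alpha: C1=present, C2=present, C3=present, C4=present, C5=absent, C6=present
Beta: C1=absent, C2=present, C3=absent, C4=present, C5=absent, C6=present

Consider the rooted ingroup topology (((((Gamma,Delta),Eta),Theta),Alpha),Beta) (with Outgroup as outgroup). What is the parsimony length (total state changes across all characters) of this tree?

13

Map each character onto (((((Gamma,Delta),Eta),Theta),Alpha),Beta) (rooted by Outgroup) and count the minimum state changes it requires (Fitch parsimony):
C1: 2; C2: 2; C3: 2; C4: 3; C5: 1; C6: 3.
Total tree length = 13.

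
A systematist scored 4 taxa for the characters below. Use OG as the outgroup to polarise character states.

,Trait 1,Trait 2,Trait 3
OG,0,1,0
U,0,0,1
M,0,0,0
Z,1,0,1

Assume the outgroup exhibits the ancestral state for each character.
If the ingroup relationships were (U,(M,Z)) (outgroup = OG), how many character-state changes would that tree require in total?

4

Map each character onto (U,(M,Z)) (rooted by OG) and count the minimum state changes it requires (Fitch parsimony):
Trait 1: 1; Trait 2: 1; Trait 3: 2.
Total tree length = 4.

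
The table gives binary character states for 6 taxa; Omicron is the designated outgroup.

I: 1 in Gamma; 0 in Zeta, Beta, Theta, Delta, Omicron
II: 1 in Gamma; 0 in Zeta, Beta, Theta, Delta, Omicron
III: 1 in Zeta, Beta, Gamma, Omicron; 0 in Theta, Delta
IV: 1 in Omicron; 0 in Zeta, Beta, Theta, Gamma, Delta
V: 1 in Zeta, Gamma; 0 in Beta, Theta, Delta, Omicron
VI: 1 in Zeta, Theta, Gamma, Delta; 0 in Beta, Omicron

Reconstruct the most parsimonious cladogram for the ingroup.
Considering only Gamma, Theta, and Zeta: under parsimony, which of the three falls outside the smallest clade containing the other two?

Character polarity is set by the outgroup: the derived state is whichever differs from the outgroup's state, so for III, IV the derived state is '0', and for the remaining characters it is '1'.
I: derived state '1' in Gamma only — an autapomorphy, so it tells us nothing about relationships among taxa.
II: derived state '1' in Gamma only — an autapomorphy, so it tells us nothing about relationships among taxa.
Only Delta and Theta show the derived state '0' for III, supporting them as a clade.
All ingroup taxa share the derived state '0' for IV; it defines the ingroup but does not resolve relationships within it.
V: derived state '1' in Gamma and Zeta only — synapomorphy for {Gamma, Zeta}.
Only Delta, Gamma, Theta, and Zeta show the derived state '1' for VI, supporting them as a clade.
Most parsimonious ingroup topology: (((Delta,Theta),(Zeta,Gamma)),Beta).
Gamma and Zeta share a more recent common ancestor with each other than either does with Theta, so Theta is the least closely related of the three.

Theta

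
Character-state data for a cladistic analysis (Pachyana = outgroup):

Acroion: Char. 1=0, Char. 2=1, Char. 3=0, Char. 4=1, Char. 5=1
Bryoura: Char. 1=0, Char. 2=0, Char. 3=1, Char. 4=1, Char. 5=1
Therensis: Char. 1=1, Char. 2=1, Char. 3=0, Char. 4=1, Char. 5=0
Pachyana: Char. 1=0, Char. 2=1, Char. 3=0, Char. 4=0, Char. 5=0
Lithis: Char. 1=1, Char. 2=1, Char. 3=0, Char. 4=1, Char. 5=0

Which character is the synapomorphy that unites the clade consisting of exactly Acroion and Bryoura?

Character polarity is set by the outgroup: the derived state is whichever differs from the outgroup's state, so for Char. 2 the derived state is '0', and for the remaining characters it is '1'.
Char. 1 (derived state '1') is shared by Lithis and Therensis — a synapomorphy uniting that clade.
Char. 2 (derived state '0') is unique to Bryoura (autapomorphy; uninformative for grouping).
Char. 3 (derived state '1') is unique to Bryoura (autapomorphy; uninformative for grouping).
Char. 4 (derived state '1') is shared by all ingroup taxa — unites the whole ingroup.
Char. 5 (derived state '1') is shared by Acroion and Bryoura — a synapomorphy uniting that clade.
Most parsimonious ingroup topology: ((Bryoura,Acroion),(Lithis,Therensis)).
The clade {Acroion, Bryoura} is supported by Char. 5: its derived state '1' occurs in exactly those taxa and in no other taxon (including the outgroup).

Char. 5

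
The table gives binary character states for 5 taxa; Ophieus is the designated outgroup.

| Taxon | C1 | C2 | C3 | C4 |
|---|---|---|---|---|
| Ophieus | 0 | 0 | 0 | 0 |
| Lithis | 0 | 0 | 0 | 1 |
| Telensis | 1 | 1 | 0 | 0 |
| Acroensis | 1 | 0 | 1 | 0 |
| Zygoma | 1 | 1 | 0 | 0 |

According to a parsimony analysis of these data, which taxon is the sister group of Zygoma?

Telensis

The outgroup has state '0' for every character, so '1' is the derived state throughout.
C1: derived state '1' in Acroensis, Telensis, and Zygoma only — synapomorphy for {Acroensis, Telensis, Zygoma}.
C2: derived state '1' in Telensis and Zygoma only — synapomorphy for {Telensis, Zygoma}.
C3 (derived state '1') is unique to Acroensis (autapomorphy; uninformative for grouping).
C4: derived state '1' in Lithis only — an autapomorphy, so it tells us nothing about relationships among taxa.
Most parsimonious ingroup topology: (Lithis,((Telensis,Zygoma),Acroensis)).
Zygoma and Telensis form a cherry on this tree, so they are sister taxa.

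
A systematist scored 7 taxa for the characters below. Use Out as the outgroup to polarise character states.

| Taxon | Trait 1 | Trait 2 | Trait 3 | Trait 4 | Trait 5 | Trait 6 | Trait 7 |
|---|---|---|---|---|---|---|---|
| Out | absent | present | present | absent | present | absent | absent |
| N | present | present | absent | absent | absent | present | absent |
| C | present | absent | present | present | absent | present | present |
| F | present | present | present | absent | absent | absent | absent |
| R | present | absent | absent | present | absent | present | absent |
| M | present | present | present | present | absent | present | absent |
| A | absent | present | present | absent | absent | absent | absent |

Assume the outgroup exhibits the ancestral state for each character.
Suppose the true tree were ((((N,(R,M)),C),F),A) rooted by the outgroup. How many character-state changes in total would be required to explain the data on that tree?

Map each character onto ((((N,(R,M)),C),F),A) (rooted by Out) and count the minimum state changes it requires (Fitch parsimony):
Trait 1: 1; Trait 2: 2; Trait 3: 2; Trait 4: 2; Trait 5: 1; Trait 6: 1; Trait 7: 1.
Total tree length = 10.

10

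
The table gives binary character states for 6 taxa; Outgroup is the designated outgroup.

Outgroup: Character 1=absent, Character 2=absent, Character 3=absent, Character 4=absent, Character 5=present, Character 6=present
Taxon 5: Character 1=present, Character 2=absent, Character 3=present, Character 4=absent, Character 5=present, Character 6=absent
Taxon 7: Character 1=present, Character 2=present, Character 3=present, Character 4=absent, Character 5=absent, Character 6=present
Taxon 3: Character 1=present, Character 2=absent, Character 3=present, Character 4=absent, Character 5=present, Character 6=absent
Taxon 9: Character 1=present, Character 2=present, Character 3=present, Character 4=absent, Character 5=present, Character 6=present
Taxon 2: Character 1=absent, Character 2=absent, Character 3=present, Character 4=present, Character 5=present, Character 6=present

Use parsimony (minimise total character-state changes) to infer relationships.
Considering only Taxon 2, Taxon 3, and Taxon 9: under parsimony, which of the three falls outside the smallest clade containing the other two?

Character polarity is set by the outgroup: the derived state is whichever differs from the outgroup's state, so for Character 5, Character 6 the derived state is 'absent', and for the remaining characters it is 'present'.
Character 1: derived state 'present' in Taxon 3, Taxon 5, Taxon 7, and Taxon 9 only — synapomorphy for {Taxon 3, Taxon 5, Taxon 7, Taxon 9}.
Character 2: derived state 'present' in Taxon 7 and Taxon 9 only — synapomorphy for {Taxon 7, Taxon 9}.
Character 3 (derived state 'present') is shared by all ingroup taxa — unites the whole ingroup.
Character 4 (derived state 'present') is unique to Taxon 2 (autapomorphy; uninformative for grouping).
Character 5 (derived state 'absent') is unique to Taxon 7 (autapomorphy; uninformative for grouping).
Character 6: derived state 'absent' in Taxon 3 and Taxon 5 only — synapomorphy for {Taxon 3, Taxon 5}.
Most parsimonious ingroup topology: (((Taxon 5,Taxon 3),(Taxon 7,Taxon 9)),Taxon 2).
Taxon 9 and Taxon 3 share a more recent common ancestor with each other than either does with Taxon 2, so Taxon 2 is the least closely related of the three.

Taxon 2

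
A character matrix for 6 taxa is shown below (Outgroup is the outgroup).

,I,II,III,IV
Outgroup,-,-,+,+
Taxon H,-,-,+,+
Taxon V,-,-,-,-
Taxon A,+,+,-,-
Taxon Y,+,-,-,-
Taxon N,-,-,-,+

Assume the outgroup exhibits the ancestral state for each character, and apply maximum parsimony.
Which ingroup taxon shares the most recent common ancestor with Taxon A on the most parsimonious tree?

Character polarity is set by the outgroup: the derived state is whichever differs from the outgroup's state, so for III, IV the derived state is '-', and for the remaining characters it is '+'.
Only Taxon A and Taxon Y show the derived state '+' for I, supporting them as a clade.
II (derived state '+') is unique to Taxon A (autapomorphy; uninformative for grouping).
III: derived state '-' in Taxon A, Taxon N, Taxon V, and Taxon Y only — synapomorphy for {Taxon A, Taxon N, Taxon V, Taxon Y}.
Only Taxon A, Taxon V, and Taxon Y show the derived state '-' for IV, supporting them as a clade.
Most parsimonious ingroup topology: (Taxon H,((Taxon V,(Taxon A,Taxon Y)),Taxon N)).
Taxon A and Taxon Y form a cherry on this tree, so they are sister taxa.

Taxon Y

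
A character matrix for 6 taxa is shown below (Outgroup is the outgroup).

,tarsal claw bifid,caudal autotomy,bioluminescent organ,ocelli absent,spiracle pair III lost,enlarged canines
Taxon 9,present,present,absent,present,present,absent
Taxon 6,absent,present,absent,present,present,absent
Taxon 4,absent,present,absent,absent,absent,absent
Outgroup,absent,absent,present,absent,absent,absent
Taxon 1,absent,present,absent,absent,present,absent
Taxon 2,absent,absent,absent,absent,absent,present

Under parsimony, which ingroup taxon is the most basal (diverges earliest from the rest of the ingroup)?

Character polarity is set by the outgroup: the derived state is whichever differs from the outgroup's state, so for bioluminescent organ the derived state is 'absent', and for the remaining characters it is 'present'.
tarsal claw bifid (derived state 'present') is unique to Taxon 9 (autapomorphy; uninformative for grouping).
caudal autotomy (derived state 'present') is shared by Taxon 1, Taxon 4, Taxon 6, and Taxon 9 — a synapomorphy uniting that clade.
All ingroup taxa share the derived state 'absent' for bioluminescent organ; it defines the ingroup but does not resolve relationships within it.
Only Taxon 6 and Taxon 9 show the derived state 'present' for ocelli absent, supporting them as a clade.
spiracle pair III lost (derived state 'present') is shared by Taxon 1, Taxon 6, and Taxon 9 — a synapomorphy uniting that clade.
enlarged canines (derived state 'present') is unique to Taxon 2 (autapomorphy; uninformative for grouping).
Most parsimonious ingroup topology: ((Taxon 4,((Taxon 9,Taxon 6),Taxon 1)),Taxon 2).
Taxon 2 is sister to the clade containing all other ingroup taxa, so it is the earliest-diverging (most basal) ingroup lineage.

Taxon 2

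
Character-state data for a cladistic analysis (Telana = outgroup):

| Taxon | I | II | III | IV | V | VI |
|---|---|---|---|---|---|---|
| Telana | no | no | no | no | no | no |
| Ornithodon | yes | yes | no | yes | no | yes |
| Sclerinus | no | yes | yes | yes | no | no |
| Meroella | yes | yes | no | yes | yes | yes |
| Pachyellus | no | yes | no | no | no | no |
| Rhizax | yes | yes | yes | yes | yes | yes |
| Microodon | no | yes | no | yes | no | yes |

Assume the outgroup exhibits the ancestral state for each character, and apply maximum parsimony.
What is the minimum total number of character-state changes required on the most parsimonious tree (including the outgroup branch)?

The outgroup has state 'no' for every character, so 'yes' is the derived state throughout.
I: derived state 'yes' in Meroella, Ornithodon, and Rhizax only — synapomorphy for {Meroella, Ornithodon, Rhizax}.
All ingroup taxa share the derived state 'yes' for II; it defines the ingroup but does not resolve relationships within it.
III (state 'yes') occurs in Rhizax and Sclerinus but conflicts with the nesting implied by the other characters — most parsimoniously interpreted as homoplasy.
IV (derived state 'yes') is shared by Meroella, Microodon, Ornithodon, Rhizax, and Sclerinus — a synapomorphy uniting that clade.
V (derived state 'yes') is shared by Meroella and Rhizax — a synapomorphy uniting that clade.
Only Meroella, Microodon, Ornithodon, and Rhizax show the derived state 'yes' for VI, supporting them as a clade.
Most parsimonious ingroup topology: ((((Ornithodon,(Meroella,Rhizax)),Microodon),Sclerinus),Pachyellus).
Changes per character on this tree: I: 1; II: 1; III: 2; IV: 1; V: 1; VI: 1.
Total = 7.

7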